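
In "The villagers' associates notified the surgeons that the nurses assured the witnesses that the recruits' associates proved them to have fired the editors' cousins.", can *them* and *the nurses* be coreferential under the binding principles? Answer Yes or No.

*the nurses* is an R-expression; Principle C requires it to be free (not bound by any c-commanding expression).
— them: subject of the clause headed by 'fired'; the pronoun does not c-command the R-expression — coreference allowed.

Yes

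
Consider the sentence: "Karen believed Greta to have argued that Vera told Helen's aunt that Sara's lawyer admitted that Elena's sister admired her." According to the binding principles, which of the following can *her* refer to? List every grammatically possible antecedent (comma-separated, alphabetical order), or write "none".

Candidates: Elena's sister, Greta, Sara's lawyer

Greta, Sara's lawyer

*her* is a pronoun; Principle B requires it to be free in its binding domain — the clause headed by 'admired'.
— Elena's sister: subject of the clause headed by 'admired'; c-commands the pronoun within its binding domain — blocked (Principle B).
— Greta: subject of the clause headed by 'argued'; c-commands the pronoun but lies outside its binding domain — allowed.
— Sara's lawyer: subject of the clause headed by 'admitted'; c-commands the pronoun but lies outside its binding domain — allowed.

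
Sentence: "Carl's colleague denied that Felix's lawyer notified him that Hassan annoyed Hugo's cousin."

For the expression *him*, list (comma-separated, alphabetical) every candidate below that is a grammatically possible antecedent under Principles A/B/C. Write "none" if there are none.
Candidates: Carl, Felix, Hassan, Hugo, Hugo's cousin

*him* is a pronoun; Principle B requires it to be free in its binding domain — the clause headed by 'notified'.
— Carl: possessor inside the subject DP of the matrix clause; does not c-command the pronoun — Principle B does not apply; allowed.
— Felix: possessor inside the subject DP of the clause headed by 'notified'; does not c-command the pronoun — Principle B does not apply; allowed.
— Hassan: subject of the clause headed by 'annoyed'; is c-commanded by the pronoun; coreference would bind this R-expression — blocked (Principle C).
— Hugo: possessor inside the object DP of the clause headed by 'annoyed'; is c-commanded by the pronoun; coreference would bind this R-expression — blocked (Principle C).
— Hugo's cousin: object of the clause headed by 'annoyed'; is c-commanded by the pronoun; coreference would bind this R-expression — blocked (Principle C).

Carl, Felix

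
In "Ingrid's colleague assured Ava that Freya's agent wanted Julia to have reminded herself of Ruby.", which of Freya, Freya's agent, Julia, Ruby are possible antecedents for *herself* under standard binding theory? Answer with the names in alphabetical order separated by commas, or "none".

*herself* is a reflexive; Principle A requires it to be bound within its binding domain — the clause headed by 'reminded'.
— Freya: possessor inside the subject DP of the clause headed by 'wanted'; does not c-command the reflexive — cannot bind it (Principle A).
— Freya's agent: subject of the clause headed by 'wanted'; c-commands the reflexive but lies outside its binding domain — cannot bind it (Principle A).
— Julia: subject of the clause headed by 'reminded'; c-commands the reflexive within its binding domain — allowed (Principle A).
— Ruby: second object of the clause headed by 'reminded'; does not c-command the reflexive — cannot bind it (Principle A).

Julia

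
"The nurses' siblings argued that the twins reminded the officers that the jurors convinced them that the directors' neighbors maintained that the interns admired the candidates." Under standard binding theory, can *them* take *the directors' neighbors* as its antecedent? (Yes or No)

*them* is a pronoun; Principle B requires it to be free in its binding domain — the clause headed by 'convinced'.
— the directors' neighbors: subject of the clause headed by 'maintained'; is c-commanded by the pronoun; coreference would bind this R-expression — blocked (Principle C).

No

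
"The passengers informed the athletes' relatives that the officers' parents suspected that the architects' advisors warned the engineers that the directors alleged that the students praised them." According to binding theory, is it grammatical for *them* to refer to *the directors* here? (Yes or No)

Yes

*the directors* is an R-expression; Principle C requires it to be free (not bound by any c-commanding expression).
— them: object of the clause headed by 'praised'; the pronoun does not c-command the R-expression — coreference allowed.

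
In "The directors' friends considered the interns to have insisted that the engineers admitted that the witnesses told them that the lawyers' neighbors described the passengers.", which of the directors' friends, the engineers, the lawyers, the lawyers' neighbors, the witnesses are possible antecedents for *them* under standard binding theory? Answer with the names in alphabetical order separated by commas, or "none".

*them* is a pronoun; Principle B requires it to be free in its binding domain — the clause headed by 'told'.
— the directors' friends: subject of the matrix clause; c-commands the pronoun but lies outside its binding domain — allowed.
— the engineers: subject of the clause headed by 'admitted'; c-commands the pronoun but lies outside its binding domain — allowed.
— the lawyers: possessor inside the subject DP of the clause headed by 'described'; is c-commanded by the pronoun; coreference would bind this R-expression — blocked (Principle C).
— the lawyers' neighbors: subject of the clause headed by 'described'; is c-commanded by the pronoun; coreference would bind this R-expression — blocked (Principle C).
— the witnesses: subject of the clause headed by 'told'; c-commands the pronoun within its binding domain — blocked (Principle B).

the directors' friends, the engineers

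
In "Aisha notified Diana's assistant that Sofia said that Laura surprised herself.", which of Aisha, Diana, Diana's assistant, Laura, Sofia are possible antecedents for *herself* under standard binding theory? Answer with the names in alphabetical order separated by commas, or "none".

*herself* is a reflexive; Principle A requires it to be bound within its binding domain — the clause headed by 'surprised'.
— Aisha: subject of the matrix clause; c-commands the reflexive but lies outside its binding domain — cannot bind it (Principle A).
— Diana: possessor inside the object DP of the matrix clause; does not c-command the reflexive — cannot bind it (Principle A).
— Diana's assistant: object of the matrix clause; c-commands the reflexive but lies outside its binding domain — cannot bind it (Principle A).
— Laura: subject of the clause headed by 'surprised'; c-commands the reflexive within its binding domain — allowed (Principle A).
— Sofia: subject of the clause headed by 'said'; c-commands the reflexive but lies outside its binding domain — cannot bind it (Principle A).

Laura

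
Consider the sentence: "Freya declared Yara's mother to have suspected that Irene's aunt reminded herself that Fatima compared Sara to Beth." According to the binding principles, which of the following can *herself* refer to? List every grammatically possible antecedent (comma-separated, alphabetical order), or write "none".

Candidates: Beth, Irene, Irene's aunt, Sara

Irene's aunt

*herself* is a reflexive; Principle A requires it to be bound within its binding domain — the clause headed by 'reminded'.
— Beth: second object of the clause headed by 'compared'; does not c-command the reflexive — cannot bind it (Principle A).
— Irene: possessor inside the subject DP of the clause headed by 'reminded'; does not c-command the reflexive — cannot bind it (Principle A).
— Irene's aunt: subject of the clause headed by 'reminded'; c-commands the reflexive within its binding domain — allowed (Principle A).
— Sara: object of the clause headed by 'compared'; does not c-command the reflexive — cannot bind it (Principle A).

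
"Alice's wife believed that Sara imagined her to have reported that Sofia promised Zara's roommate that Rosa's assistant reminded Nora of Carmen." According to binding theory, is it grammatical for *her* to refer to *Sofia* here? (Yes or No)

*Sofia* is an R-expression; Principle C requires it to be free (not bound by any c-commanding expression).
— her: subject of the clause headed by 'reported'; the pronoun c-commands the R-expression — coreference blocked (Principle C).

No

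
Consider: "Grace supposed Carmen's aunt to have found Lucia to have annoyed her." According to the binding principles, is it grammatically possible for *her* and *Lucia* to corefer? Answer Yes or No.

*her* is a pronoun; Principle B requires it to be free in its binding domain — the clause headed by 'annoyed'.
— Lucia: subject of the clause headed by 'annoyed'; c-commands the pronoun within its binding domain — blocked (Principle B).

No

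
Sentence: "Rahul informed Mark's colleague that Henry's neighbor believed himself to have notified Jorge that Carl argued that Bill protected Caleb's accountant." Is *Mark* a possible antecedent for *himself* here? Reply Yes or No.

*himself* is a reflexive; Principle A requires it to be bound within its binding domain — the clause headed by 'believed'.
— Mark: possessor inside the object DP of the matrix clause; does not c-command the reflexive — cannot bind it (Principle A).

No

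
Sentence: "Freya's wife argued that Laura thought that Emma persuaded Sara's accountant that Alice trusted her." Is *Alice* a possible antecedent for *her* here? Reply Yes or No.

No

*her* is a pronoun; Principle B requires it to be free in its binding domain — the clause headed by 'trusted'.
— Alice: subject of the clause headed by 'trusted'; c-commands the pronoun within its binding domain — blocked (Principle B).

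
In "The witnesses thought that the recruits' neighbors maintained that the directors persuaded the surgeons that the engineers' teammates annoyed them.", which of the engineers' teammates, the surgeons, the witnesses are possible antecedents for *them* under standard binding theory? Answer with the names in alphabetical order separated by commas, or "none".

the surgeons, the witnesses

*them* is a pronoun; Principle B requires it to be free in its binding domain — the clause headed by 'annoyed'.
— the engineers' teammates: subject of the clause headed by 'annoyed'; c-commands the pronoun within its binding domain — blocked (Principle B).
— the surgeons: object of the clause headed by 'persuaded'; c-commands the pronoun but lies outside its binding domain — allowed.
— the witnesses: subject of the matrix clause; c-commands the pronoun but lies outside its binding domain — allowed.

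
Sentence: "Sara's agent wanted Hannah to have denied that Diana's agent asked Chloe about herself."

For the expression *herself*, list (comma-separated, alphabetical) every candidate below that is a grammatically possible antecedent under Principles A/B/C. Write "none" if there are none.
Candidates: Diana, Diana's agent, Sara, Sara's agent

Diana's agent

*herself* is a reflexive; Principle A requires it to be bound within its binding domain — the clause headed by 'asked'.
— Diana: possessor inside the subject DP of the clause headed by 'asked'; does not c-command the reflexive — cannot bind it (Principle A).
— Diana's agent: subject of the clause headed by 'asked'; c-commands the reflexive within its binding domain — allowed (Principle A).
— Sara: possessor inside the subject DP of the matrix clause; does not c-command the reflexive — cannot bind it (Principle A).
— Sara's agent: subject of the matrix clause; c-commands the reflexive but lies outside its binding domain — cannot bind it (Principle A).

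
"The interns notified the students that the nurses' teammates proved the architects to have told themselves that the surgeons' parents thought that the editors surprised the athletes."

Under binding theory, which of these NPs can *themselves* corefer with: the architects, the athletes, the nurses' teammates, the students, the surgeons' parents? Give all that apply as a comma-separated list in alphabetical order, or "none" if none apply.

*themselves* is a reflexive; Principle A requires it to be bound within its binding domain — the clause headed by 'told'.
— the architects: subject of the clause headed by 'told'; c-commands the reflexive within its binding domain — allowed (Principle A).
— the athletes: object of the clause headed by 'surprised'; does not c-command the reflexive — cannot bind it (Principle A).
— the nurses' teammates: subject of the clause headed by 'proved'; c-commands the reflexive but lies outside its binding domain — cannot bind it (Principle A).
— the students: object of the matrix clause; c-commands the reflexive but lies outside its binding domain — cannot bind it (Principle A).
— the surgeons' parents: subject of the clause headed by 'thought'; does not c-command the reflexive — cannot bind it (Principle A).

the architects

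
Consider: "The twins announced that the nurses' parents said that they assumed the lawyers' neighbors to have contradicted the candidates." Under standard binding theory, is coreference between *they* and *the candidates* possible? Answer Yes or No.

*the candidates* is an R-expression; Principle C requires it to be free (not bound by any c-commanding expression).
— they: subject of the clause headed by 'assumed'; the pronoun c-commands the R-expression — coreference blocked (Principle C).

No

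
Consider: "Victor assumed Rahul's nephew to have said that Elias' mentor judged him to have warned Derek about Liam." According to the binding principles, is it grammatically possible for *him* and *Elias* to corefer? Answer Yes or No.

Yes

*him* is a pronoun; Principle B requires it to be free in its binding domain — the clause headed by 'judged'.
— Elias: possessor inside the subject DP of the clause headed by 'judged'; does not c-command the pronoun — Principle B does not apply; allowed.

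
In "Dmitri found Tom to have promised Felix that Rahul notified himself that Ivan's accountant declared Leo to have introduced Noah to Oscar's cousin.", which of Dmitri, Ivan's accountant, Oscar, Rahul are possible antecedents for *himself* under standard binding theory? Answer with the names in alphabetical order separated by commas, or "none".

Rahul

*himself* is a reflexive; Principle A requires it to be bound within its binding domain — the clause headed by 'notified'.
— Dmitri: subject of the matrix clause; c-commands the reflexive but lies outside its binding domain — cannot bind it (Principle A).
— Ivan's accountant: subject of the clause headed by 'declared'; does not c-command the reflexive — cannot bind it (Principle A).
— Oscar: possessor inside the second object DP of the clause headed by 'introduced'; does not c-command the reflexive — cannot bind it (Principle A).
— Rahul: subject of the clause headed by 'notified'; c-commands the reflexive within its binding domain — allowed (Principle A).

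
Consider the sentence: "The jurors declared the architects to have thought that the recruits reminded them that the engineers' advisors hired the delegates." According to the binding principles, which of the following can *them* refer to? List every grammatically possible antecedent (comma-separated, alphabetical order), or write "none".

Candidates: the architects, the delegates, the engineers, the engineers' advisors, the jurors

*them* is a pronoun; Principle B requires it to be free in its binding domain — the clause headed by 'reminded'.
— the architects: subject of the clause headed by 'thought'; c-commands the pronoun but lies outside its binding domain — allowed.
— the delegates: object of the clause headed by 'hired'; is c-commanded by the pronoun; coreference would bind this R-expression — blocked (Principle C).
— the engineers: possessor inside the subject DP of the clause headed by 'hired'; is c-commanded by the pronoun; coreference would bind this R-expression — blocked (Principle C).
— the engineers' advisors: subject of the clause headed by 'hired'; is c-commanded by the pronoun; coreference would bind this R-expression — blocked (Principle C).
— the jurors: subject of the matrix clause; c-commands the pronoun but lies outside its binding domain — allowed.

the architects, the jurors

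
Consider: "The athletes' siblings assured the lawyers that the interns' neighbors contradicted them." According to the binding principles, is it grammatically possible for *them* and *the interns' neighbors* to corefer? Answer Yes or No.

*them* is a pronoun; Principle B requires it to be free in its binding domain — the clause headed by 'contradicted'.
— the interns' neighbors: subject of the clause headed by 'contradicted'; c-commands the pronoun within its binding domain — blocked (Principle B).

No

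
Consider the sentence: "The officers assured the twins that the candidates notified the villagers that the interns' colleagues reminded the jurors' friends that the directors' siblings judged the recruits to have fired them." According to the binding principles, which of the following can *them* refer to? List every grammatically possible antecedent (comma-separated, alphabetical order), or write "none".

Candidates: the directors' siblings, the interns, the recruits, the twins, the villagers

*them* is a pronoun; Principle B requires it to be free in its binding domain — the clause headed by 'fired'.
— the directors' siblings: subject of the clause headed by 'judged'; c-commands the pronoun but lies outside its binding domain — allowed.
— the interns: possessor inside the subject DP of the clause headed by 'reminded'; does not c-command the pronoun — Principle B does not apply; allowed.
— the recruits: subject of the clause headed by 'fired'; c-commands the pronoun within its binding domain — blocked (Principle B).
— the twins: object of the matrix clause; c-commands the pronoun but lies outside its binding domain — allowed.
— the villagers: object of the clause headed by 'notified'; c-commands the pronoun but lies outside its binding domain — allowed.

the directors' siblings, the interns, the twins, the villagers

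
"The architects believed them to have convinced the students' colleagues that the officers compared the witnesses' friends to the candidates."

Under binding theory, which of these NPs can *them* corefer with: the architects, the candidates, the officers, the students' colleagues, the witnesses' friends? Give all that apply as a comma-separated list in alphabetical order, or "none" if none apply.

*them* is a pronoun; Principle B requires it to be free in its binding domain — the matrix clause.
— the architects: subject of the matrix clause; c-commands the pronoun within its binding domain — blocked (Principle B).
— the candidates: second object of the clause headed by 'compared'; is c-commanded by the pronoun; coreference would bind this R-expression — blocked (Principle C).
— the officers: subject of the clause headed by 'compared'; is c-commanded by the pronoun; coreference would bind this R-expression — blocked (Principle C).
— the students' colleagues: object of the clause headed by 'convinced'; is c-commanded by the pronoun; coreference would bind this R-expression — blocked (Principle C).
— the witnesses' friends: object of the clause headed by 'compared'; is c-commanded by the pronoun; coreference would bind this R-expression — blocked (Principle C).

none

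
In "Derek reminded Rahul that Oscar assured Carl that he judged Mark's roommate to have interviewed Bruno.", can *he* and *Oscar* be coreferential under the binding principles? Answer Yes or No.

Yes

*Oscar* is an R-expression; Principle C requires it to be free (not bound by any c-commanding expression).
— he: subject of the clause headed by 'judged'; the pronoun does not c-command the R-expression — coreference allowed.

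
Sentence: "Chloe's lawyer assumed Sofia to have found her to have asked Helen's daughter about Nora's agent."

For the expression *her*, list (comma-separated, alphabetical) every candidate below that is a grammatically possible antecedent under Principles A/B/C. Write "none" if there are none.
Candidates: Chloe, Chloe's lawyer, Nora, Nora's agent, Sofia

Chloe, Chloe's lawyer

*her* is a pronoun; Principle B requires it to be free in its binding domain — the clause headed by 'found'.
— Chloe: possessor inside the subject DP of the matrix clause; does not c-command the pronoun — Principle B does not apply; allowed.
— Chloe's lawyer: subject of the matrix clause; c-commands the pronoun but lies outside its binding domain — allowed.
— Nora: possessor inside the second object DP of the clause headed by 'asked'; is c-commanded by the pronoun; coreference would bind this R-expression — blocked (Principle C).
— Nora's agent: second object of the clause headed by 'asked'; is c-commanded by the pronoun; coreference would bind this R-expression — blocked (Principle C).
— Sofia: subject of the clause headed by 'found'; c-commands the pronoun within its binding domain — blocked (Principle B).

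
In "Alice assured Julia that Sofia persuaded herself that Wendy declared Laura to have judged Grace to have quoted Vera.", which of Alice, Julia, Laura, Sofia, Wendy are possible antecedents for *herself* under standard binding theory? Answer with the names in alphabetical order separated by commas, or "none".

*herself* is a reflexive; Principle A requires it to be bound within its binding domain — the clause headed by 'persuaded'.
— Alice: subject of the matrix clause; c-commands the reflexive but lies outside its binding domain — cannot bind it (Principle A).
— Julia: object of the matrix clause; c-commands the reflexive but lies outside its binding domain — cannot bind it (Principle A).
— Laura: subject of the clause headed by 'judged'; does not c-command the reflexive — cannot bind it (Principle A).
— Sofia: subject of the clause headed by 'persuaded'; c-commands the reflexive within its binding domain — allowed (Principle A).
— Wendy: subject of the clause headed by 'declared'; does not c-command the reflexive — cannot bind it (Principle A).

Sofia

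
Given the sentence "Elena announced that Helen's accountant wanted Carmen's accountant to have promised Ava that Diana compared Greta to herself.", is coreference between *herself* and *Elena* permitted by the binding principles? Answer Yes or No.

*herself* is a reflexive; Principle A requires it to be bound within its binding domain — the clause headed by 'compared'.
— Elena: subject of the matrix clause; c-commands the reflexive but lies outside its binding domain — cannot bind it (Principle A).

No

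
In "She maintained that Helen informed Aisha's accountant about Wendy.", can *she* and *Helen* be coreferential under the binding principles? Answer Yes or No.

No

*Helen* is an R-expression; Principle C requires it to be free (not bound by any c-commanding expression).
— she: subject of the matrix clause; the pronoun c-commands the R-expression — coreference blocked (Principle C).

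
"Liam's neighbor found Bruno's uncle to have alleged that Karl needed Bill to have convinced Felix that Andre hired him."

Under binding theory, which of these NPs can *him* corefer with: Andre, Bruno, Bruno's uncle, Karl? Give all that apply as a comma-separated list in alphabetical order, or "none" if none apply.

Bruno, Bruno's uncle, Karl

*him* is a pronoun; Principle B requires it to be free in its binding domain — the clause headed by 'hired'.
— Andre: subject of the clause headed by 'hired'; c-commands the pronoun within its binding domain — blocked (Principle B).
— Bruno: possessor inside the subject DP of the clause headed by 'alleged'; does not c-command the pronoun — Principle B does not apply; allowed.
— Bruno's uncle: subject of the clause headed by 'alleged'; c-commands the pronoun but lies outside its binding domain — allowed.
— Karl: subject of the clause headed by 'needed'; c-commands the pronoun but lies outside its binding domain — allowed.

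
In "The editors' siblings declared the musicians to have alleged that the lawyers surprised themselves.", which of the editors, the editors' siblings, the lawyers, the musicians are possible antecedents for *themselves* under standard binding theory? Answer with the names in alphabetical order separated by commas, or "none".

the lawyers

*themselves* is a reflexive; Principle A requires it to be bound within its binding domain — the clause headed by 'surprised'.
— the editors: possessor inside the subject DP of the matrix clause; does not c-command the reflexive — cannot bind it (Principle A).
— the editors' siblings: subject of the matrix clause; c-commands the reflexive but lies outside its binding domain — cannot bind it (Principle A).
— the lawyers: subject of the clause headed by 'surprised'; c-commands the reflexive within its binding domain — allowed (Principle A).
— the musicians: subject of the clause headed by 'alleged'; c-commands the reflexive but lies outside its binding domain — cannot bind it (Principle A).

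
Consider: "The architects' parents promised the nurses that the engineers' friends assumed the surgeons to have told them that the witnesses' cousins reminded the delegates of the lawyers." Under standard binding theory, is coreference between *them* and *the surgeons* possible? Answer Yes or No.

*the surgeons* is an R-expression; Principle C requires it to be free (not bound by any c-commanding expression).
— them: object of the clause headed by 'told'; the R-expression locally c-commands the pronoun — coreference blocked (Principle B on the pronoun).

No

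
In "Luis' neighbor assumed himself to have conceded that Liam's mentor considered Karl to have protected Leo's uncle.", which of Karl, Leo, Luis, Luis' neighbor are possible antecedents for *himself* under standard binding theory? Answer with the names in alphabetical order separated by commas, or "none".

*himself* is a reflexive; Principle A requires it to be bound within its binding domain — the matrix clause.
— Karl: subject of the clause headed by 'protected'; does not c-command the reflexive — cannot bind it (Principle A).
— Leo: possessor inside the object DP of the clause headed by 'protected'; does not c-command the reflexive — cannot bind it (Principle A).
— Luis: possessor inside the subject DP of the matrix clause; does not c-command the reflexive — cannot bind it (Principle A).
— Luis' neighbor: subject of the matrix clause; c-commands the reflexive within its binding domain — allowed (Principle A).

Luis' neighbor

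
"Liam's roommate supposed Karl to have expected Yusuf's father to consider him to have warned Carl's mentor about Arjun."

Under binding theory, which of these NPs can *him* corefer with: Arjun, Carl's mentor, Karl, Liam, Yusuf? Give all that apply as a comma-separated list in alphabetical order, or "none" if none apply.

*him* is a pronoun; Principle B requires it to be free in its binding domain — the clause headed by 'consider'.
— Arjun: second object of the clause headed by 'warned'; is c-commanded by the pronoun; coreference would bind this R-expression — blocked (Principle C).
— Carl's mentor: object of the clause headed by 'warned'; is c-commanded by the pronoun; coreference would bind this R-expression — blocked (Principle C).
— Karl: subject of the clause headed by 'expected'; c-commands the pronoun but lies outside its binding domain — allowed.
— Liam: possessor inside the subject DP of the matrix clause; does not c-command the pronoun — Principle B does not apply; allowed.
— Yusuf: possessor inside the subject DP of the clause headed by 'consider'; does not c-command the pronoun — Principle B does not apply; allowed.

Karl, Liam, Yusuf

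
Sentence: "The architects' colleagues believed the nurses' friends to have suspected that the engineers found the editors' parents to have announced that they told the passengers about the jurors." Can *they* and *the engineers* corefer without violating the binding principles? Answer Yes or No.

Yes

*the engineers* is an R-expression; Principle C requires it to be free (not bound by any c-commanding expression).
— they: subject of the clause headed by 'told'; the pronoun does not c-command the R-expression — coreference allowed.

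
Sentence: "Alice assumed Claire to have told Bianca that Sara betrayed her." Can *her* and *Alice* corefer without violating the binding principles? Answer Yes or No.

*Alice* is an R-expression; Principle C requires it to be free (not bound by any c-commanding expression).
— her: object of the clause headed by 'betrayed'; the pronoun does not c-command the R-expression — coreference allowed.

Yes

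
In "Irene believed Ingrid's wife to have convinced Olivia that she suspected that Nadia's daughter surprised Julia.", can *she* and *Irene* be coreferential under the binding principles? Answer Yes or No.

*Irene* is an R-expression; Principle C requires it to be free (not bound by any c-commanding expression).
— she: subject of the clause headed by 'suspected'; the pronoun does not c-command the R-expression — coreference allowed.

Yes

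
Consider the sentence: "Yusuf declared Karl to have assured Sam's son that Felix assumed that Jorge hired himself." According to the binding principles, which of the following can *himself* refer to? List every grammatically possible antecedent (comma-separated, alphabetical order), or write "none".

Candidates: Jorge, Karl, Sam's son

Jorge

*himself* is a reflexive; Principle A requires it to be bound within its binding domain — the clause headed by 'hired'.
— Jorge: subject of the clause headed by 'hired'; c-commands the reflexive within its binding domain — allowed (Principle A).
— Karl: subject of the clause headed by 'assured'; c-commands the reflexive but lies outside its binding domain — cannot bind it (Principle A).
— Sam's son: object of the clause headed by 'assured'; c-commands the reflexive but lies outside its binding domain — cannot bind it (Principle A).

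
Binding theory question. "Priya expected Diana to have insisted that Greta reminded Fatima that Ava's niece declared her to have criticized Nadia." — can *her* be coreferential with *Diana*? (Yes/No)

Yes

*her* is a pronoun; Principle B requires it to be free in its binding domain — the clause headed by 'declared'.
— Diana: subject of the clause headed by 'insisted'; c-commands the pronoun but lies outside its binding domain — allowed.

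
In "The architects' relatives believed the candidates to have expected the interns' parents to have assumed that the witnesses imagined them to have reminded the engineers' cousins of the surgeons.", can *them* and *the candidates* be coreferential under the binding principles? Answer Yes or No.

*the candidates* is an R-expression; Principle C requires it to be free (not bound by any c-commanding expression).
— them: subject of the clause headed by 'reminded'; the pronoun does not c-command the R-expression — coreference allowed.

Yes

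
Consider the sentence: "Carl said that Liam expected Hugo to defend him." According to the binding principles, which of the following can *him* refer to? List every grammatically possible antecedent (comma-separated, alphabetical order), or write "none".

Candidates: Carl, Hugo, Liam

Carl, Liam

*him* is a pronoun; Principle B requires it to be free in its binding domain — the clause headed by 'defend'.
— Carl: subject of the matrix clause; c-commands the pronoun but lies outside its binding domain — allowed.
— Hugo: subject of the clause headed by 'defend'; c-commands the pronoun within its binding domain — blocked (Principle B).
— Liam: subject of the clause headed by 'expected'; c-commands the pronoun but lies outside its binding domain — allowed.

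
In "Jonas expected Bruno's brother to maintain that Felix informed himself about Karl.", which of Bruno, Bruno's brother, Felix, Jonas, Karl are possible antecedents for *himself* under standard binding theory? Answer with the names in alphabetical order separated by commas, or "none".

Felix

*himself* is a reflexive; Principle A requires it to be bound within its binding domain — the clause headed by 'informed'.
— Bruno: possessor inside the subject DP of the clause headed by 'maintain'; does not c-command the reflexive — cannot bind it (Principle A).
— Bruno's brother: subject of the clause headed by 'maintain'; c-commands the reflexive but lies outside its binding domain — cannot bind it (Principle A).
— Felix: subject of the clause headed by 'informed'; c-commands the reflexive within its binding domain — allowed (Principle A).
— Jonas: subject of the matrix clause; c-commands the reflexive but lies outside its binding domain — cannot bind it (Principle A).
— Karl: second object of the clause headed by 'informed'; does not c-command the reflexive — cannot bind it (Principle A).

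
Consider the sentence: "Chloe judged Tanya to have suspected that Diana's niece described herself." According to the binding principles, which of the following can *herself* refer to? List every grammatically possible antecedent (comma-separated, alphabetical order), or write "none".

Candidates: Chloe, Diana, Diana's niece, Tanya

Diana's niece

*herself* is a reflexive; Principle A requires it to be bound within its binding domain — the clause headed by 'described'.
— Chloe: subject of the matrix clause; c-commands the reflexive but lies outside its binding domain — cannot bind it (Principle A).
— Diana: possessor inside the subject DP of the clause headed by 'described'; does not c-command the reflexive — cannot bind it (Principle A).
— Diana's niece: subject of the clause headed by 'described'; c-commands the reflexive within its binding domain — allowed (Principle A).
— Tanya: subject of the clause headed by 'suspected'; c-commands the reflexive but lies outside its binding domain — cannot bind it (Principle A).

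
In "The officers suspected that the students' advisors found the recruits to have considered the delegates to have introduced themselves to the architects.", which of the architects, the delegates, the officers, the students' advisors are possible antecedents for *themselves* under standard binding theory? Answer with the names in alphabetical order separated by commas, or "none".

*themselves* is a reflexive; Principle A requires it to be bound within its binding domain — the clause headed by 'introduced'.
— the architects: second object of the clause headed by 'introduced'; does not c-command the reflexive — cannot bind it (Principle A).
— the delegates: subject of the clause headed by 'introduced'; c-commands the reflexive within its binding domain — allowed (Principle A).
— the officers: subject of the matrix clause; c-commands the reflexive but lies outside its binding domain — cannot bind it (Principle A).
— the students' advisors: subject of the clause headed by 'found'; c-commands the reflexive but lies outside its binding domain — cannot bind it (Principle A).

the delegates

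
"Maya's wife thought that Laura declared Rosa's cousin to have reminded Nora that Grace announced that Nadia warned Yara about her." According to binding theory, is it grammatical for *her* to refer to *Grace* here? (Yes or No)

Yes

*Grace* is an R-expression; Principle C requires it to be free (not bound by any c-commanding expression).
— her: second object of the clause headed by 'warned'; the pronoun does not c-command the R-expression — coreference allowed.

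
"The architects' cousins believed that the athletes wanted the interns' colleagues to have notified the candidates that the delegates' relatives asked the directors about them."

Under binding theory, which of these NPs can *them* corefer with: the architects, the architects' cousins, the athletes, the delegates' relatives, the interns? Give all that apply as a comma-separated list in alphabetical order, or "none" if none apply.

the architects, the architects' cousins, the athletes, the interns

*them* is a pronoun; Principle B requires it to be free in its binding domain — the clause headed by 'asked'.
— the architects: possessor inside the subject DP of the matrix clause; does not c-command the pronoun — Principle B does not apply; allowed.
— the architects' cousins: subject of the matrix clause; c-commands the pronoun but lies outside its binding domain — allowed.
— the athletes: subject of the clause headed by 'wanted'; c-commands the pronoun but lies outside its binding domain — allowed.
— the delegates' relatives: subject of the clause headed by 'asked'; c-commands the pronoun within its binding domain — blocked (Principle B).
— the interns: possessor inside the subject DP of the clause headed by 'notified'; does not c-command the pronoun — Principle B does not apply; allowed.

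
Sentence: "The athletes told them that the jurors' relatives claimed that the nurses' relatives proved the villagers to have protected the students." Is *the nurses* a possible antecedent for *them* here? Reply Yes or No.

No

*them* is a pronoun; Principle B requires it to be free in its binding domain — the matrix clause.
— the nurses: possessor inside the subject DP of the clause headed by 'proved'; is c-commanded by the pronoun; coreference would bind this R-expression — blocked (Principle C).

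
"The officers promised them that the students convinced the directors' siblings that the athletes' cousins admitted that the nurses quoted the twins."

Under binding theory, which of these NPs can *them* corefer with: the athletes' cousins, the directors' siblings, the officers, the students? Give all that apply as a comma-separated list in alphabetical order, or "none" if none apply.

none

*them* is a pronoun; Principle B requires it to be free in its binding domain — the matrix clause.
— the athletes' cousins: subject of the clause headed by 'admitted'; is c-commanded by the pronoun; coreference would bind this R-expression — blocked (Principle C).
— the directors' siblings: object of the clause headed by 'convinced'; is c-commanded by the pronoun; coreference would bind this R-expression — blocked (Principle C).
— the officers: subject of the matrix clause; c-commands the pronoun within its binding domain — blocked (Principle B).
— the students: subject of the clause headed by 'convinced'; is c-commanded by the pronoun; coreference would bind this R-expression — blocked (Principle C).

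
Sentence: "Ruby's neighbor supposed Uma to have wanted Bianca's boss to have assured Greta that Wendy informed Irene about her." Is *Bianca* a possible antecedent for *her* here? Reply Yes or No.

*her* is a pronoun; Principle B requires it to be free in its binding domain — the clause headed by 'informed'.
— Bianca: possessor inside the subject DP of the clause headed by 'assured'; does not c-command the pronoun — Principle B does not apply; allowed.

Yes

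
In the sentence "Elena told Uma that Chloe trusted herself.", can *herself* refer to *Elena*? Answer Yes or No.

*herself* is a reflexive; Principle A requires it to be bound within its binding domain — the clause headed by 'trusted'.
— Elena: subject of the matrix clause; c-commands the reflexive but lies outside its binding domain — cannot bind it (Principle A).

No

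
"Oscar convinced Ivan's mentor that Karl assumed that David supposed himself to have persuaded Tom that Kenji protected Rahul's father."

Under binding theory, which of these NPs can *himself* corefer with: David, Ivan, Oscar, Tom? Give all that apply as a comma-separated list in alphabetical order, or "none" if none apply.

David

*himself* is a reflexive; Principle A requires it to be bound within its binding domain — the clause headed by 'supposed'.
— David: subject of the clause headed by 'supposed'; c-commands the reflexive within its binding domain — allowed (Principle A).
— Ivan: possessor inside the object DP of the matrix clause; does not c-command the reflexive — cannot bind it (Principle A).
— Oscar: subject of the matrix clause; c-commands the reflexive but lies outside its binding domain — cannot bind it (Principle A).
— Tom: object of the clause headed by 'persuaded'; does not c-command the reflexive — cannot bind it (Principle A).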